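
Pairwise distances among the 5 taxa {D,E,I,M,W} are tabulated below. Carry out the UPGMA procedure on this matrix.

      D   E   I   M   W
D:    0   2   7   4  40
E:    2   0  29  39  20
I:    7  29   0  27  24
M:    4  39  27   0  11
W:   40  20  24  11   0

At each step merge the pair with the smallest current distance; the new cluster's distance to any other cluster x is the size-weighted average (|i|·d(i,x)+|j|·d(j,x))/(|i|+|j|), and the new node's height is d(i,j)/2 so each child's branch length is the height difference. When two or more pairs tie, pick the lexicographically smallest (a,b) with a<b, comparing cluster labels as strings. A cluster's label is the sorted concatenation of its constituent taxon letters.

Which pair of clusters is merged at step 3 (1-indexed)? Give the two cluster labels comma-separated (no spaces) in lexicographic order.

DE,I

step 1: merge (D,E) at d=2; branch lengths D→1, E→1; new cluster DE
  updated: d(DE,I)=18, d(DE,M)=43/2, d(DE,W)=30
step 2: merge (M,W) at d=11; branch lengths M→11/2, W→11/2; new cluster MW
  updated: d(DE,MW)=103/4, d(I,MW)=51/2
step 3: merge (DE,I) at d=18; branch lengths DE→8, I→9; new cluster DEI
  updated: d(DEI,MW)=77/3
step 4: merge (DEI,MW) at d=77/3; branch lengths DEI→23/6, MW→22/3; new cluster DEIMW
final tree: (((D:1,E:1):8,I:9):23/6,(M:11/2,W:11/2):22/3)
total length: 247/6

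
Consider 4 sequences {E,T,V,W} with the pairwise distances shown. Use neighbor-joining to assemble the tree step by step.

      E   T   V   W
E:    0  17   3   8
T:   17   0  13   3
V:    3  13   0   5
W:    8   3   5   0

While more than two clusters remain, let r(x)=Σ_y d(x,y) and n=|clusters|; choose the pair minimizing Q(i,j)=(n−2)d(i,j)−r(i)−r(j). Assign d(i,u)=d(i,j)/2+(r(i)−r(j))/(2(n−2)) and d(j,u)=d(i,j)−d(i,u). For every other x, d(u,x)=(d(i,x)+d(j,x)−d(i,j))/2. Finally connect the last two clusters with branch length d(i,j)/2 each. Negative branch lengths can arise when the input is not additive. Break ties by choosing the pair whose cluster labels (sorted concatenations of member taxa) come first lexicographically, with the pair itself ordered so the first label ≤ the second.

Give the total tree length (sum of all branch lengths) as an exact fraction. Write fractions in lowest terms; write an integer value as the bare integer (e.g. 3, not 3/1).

55/4

1. join E+V (d=3, Q=-43) ⇒ EV; edges |E|=13/4, |V|=-1/4
  updated: d(EV,T)=27/2, d(EV,W)=5
2. join EV+T (d=27/2, Q=-43/2) ⇒ ETV; edges |EV|=31/4, |T|=23/4
  updated: d(ETV,W)=-11/4
3. join ETV+W (d=-11/4) ⇒ ETVW; edges |ETV|=-11/8, |W|=-11/8
final tree: (((E:13/4,V:-1/4):31/4,T:23/4):-11/8,W:-11/8)
total length: 55/4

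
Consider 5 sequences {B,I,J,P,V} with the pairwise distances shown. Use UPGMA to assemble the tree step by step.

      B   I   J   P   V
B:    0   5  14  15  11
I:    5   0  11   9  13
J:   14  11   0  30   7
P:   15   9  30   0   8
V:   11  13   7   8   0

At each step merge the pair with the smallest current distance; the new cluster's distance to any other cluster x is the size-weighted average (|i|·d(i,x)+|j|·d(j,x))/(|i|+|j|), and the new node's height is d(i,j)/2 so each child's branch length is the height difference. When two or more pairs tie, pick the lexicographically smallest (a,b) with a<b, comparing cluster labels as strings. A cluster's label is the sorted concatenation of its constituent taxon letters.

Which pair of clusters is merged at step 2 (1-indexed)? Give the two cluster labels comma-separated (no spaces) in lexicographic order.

1. join B+I (d=5) ⇒ BI; edges |B|=5/2, |I|=5/2
  updated: d(BI,J)=25/2, d(BI,P)=12, d(BI,V)=12
2. join J+V (d=7) ⇒ JV; edges |J|=7/2, |V|=7/2
  updated: d(BI,JV)=49/4, d(JV,P)=19
3. join BI+P (d=12) ⇒ BIP; edges |BI|=7/2, |P|=6
  updated: d(BIP,JV)=29/2
4. join BIP+JV (d=29/2) ⇒ BIJPV; edges |BIP|=5/4, |JV|=15/4
final tree: (((B:5/2,I:5/2):7/2,P:6):5/4,(J:7/2,V:7/2):15/4)
total length: 53/2

J,V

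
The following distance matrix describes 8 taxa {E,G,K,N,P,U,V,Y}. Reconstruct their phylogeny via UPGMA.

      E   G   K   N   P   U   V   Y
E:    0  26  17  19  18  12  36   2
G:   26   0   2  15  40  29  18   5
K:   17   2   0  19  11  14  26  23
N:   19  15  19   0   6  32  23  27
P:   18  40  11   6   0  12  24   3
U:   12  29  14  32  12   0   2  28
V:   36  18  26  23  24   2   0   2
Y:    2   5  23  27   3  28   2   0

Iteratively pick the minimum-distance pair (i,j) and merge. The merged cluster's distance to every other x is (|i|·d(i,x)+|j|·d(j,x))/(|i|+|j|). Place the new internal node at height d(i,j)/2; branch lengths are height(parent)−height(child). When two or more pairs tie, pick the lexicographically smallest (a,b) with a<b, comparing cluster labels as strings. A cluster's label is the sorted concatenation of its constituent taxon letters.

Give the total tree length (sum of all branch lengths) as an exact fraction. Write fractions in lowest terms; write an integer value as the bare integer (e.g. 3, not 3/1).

1091/24

1. join E+Y (d=2) ⇒ EY; edges |E|=1, |Y|=1
  updated: d(EY,G)=31/2, d(EY,K)=20, d(EY,N)=23, d(EY,P)=21/2, d(EY,U)=20, d(EY,V)=19
2. join G+K (d=2) ⇒ GK; edges |G|=1, |K|=1
  updated: d(EY,GK)=71/4, d(GK,N)=17, d(GK,P)=51/2, d(GK,U)=43/2, d(GK,V)=22
3. join U+V (d=2) ⇒ UV; edges |U|=1, |V|=1
  updated: d(EY,UV)=39/2, d(GK,UV)=87/4, d(N,UV)=55/2, d(P,UV)=18
4. join N+P (d=6) ⇒ NP; edges |N|=3, |P|=3
  updated: d(EY,NP)=67/4, d(GK,NP)=85/4, d(NP,UV)=91/4
5. join EY+NP (d=67/4) ⇒ ENPY; edges |EY|=59/8, |NP|=43/8
  updated: d(ENPY,GK)=39/2, d(ENPY,UV)=169/8
6. join ENPY+GK (d=39/2) ⇒ EGKNPY; edges |ENPY|=11/8, |GK|=35/4
  updated: d(EGKNPY,UV)=64/3
7. join EGKNPY+UV (d=64/3) ⇒ EGKNPUVY; edges |EGKNPY|=11/12, |UV|=29/3
final tree: ((((E:1,Y:1):59/8,(N:3,P:3):43/8):11/8,(G:1,K:1):35/4):11/12,(U:1,V:1):29/3)
total length: 1091/24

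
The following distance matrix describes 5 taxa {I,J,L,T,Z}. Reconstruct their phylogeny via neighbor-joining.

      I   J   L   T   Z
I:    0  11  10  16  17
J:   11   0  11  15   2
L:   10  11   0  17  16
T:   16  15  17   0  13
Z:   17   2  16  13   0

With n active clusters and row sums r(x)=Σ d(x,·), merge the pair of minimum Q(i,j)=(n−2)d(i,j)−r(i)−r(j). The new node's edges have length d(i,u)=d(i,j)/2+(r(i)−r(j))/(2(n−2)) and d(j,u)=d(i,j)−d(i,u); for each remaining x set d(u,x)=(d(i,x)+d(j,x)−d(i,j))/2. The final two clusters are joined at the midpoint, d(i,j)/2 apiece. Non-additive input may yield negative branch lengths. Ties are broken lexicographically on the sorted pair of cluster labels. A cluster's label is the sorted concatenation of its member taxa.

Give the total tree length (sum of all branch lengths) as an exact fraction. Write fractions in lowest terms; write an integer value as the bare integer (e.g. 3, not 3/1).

step 1: merge (J,Z) at d=2, Q=-81; branch lengths J→-1/2, Z→5/2; new cluster JZ
  updated: d(I,JZ)=13, d(JZ,L)=25/2, d(JZ,T)=13
step 2: merge (I,L) at d=10, Q=-117/2; branch lengths I→39/8, L→41/8; new cluster IL
  updated: d(IL,JZ)=31/4, d(IL,T)=23/2
step 3: merge (IL,JZ) at d=31/4, Q=-129/4; branch lengths IL→25/8, JZ→37/8; new cluster IJLZ
  updated: d(IJLZ,T)=67/8
step 4: merge (IJLZ,T) at d=67/8; branch lengths IJLZ→67/16, T→67/16; new cluster IJLTZ
final tree: (((I:39/8,L:41/8):25/8,(J:-1/2,Z:5/2):37/8):67/16,T:67/16)
total length: 225/8

225/8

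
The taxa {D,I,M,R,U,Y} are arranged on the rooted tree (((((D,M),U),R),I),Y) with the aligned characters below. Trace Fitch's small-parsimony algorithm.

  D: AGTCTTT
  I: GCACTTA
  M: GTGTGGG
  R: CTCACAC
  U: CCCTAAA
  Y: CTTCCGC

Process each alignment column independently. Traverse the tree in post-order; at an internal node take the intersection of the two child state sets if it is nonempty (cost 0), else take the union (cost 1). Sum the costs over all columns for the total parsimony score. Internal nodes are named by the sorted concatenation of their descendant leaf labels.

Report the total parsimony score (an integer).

DM@0: {A} ∪ {G} = {A,G} (union, +1)
DMU@0: {A,G} ∪ {C} = {A,C,G} (union, +1)
DMRU@0: {A,C,G} ∩ {C} = {C} (intersection, +0)
DIMRU@0: {C} ∪ {G} = {C,G} (union, +1)
DIMRUY@0: {C,G} ∩ {C} = {C} (intersection, +0)
DM@1: {G} ∪ {T} = {G,T} (union, +1)
DMU@1: {G,T} ∪ {C} = {C,G,T} (union, +1)
DMRU@1: {C,G,T} ∩ {T} = {T} (intersection, +0)
DIMRU@1: {T} ∪ {C} = {C,T} (union, +1)
DIMRUY@1: {C,T} ∩ {T} = {T} (intersection, +0)
DM@2: {T} ∪ {G} = {G,T} (union, +1)
DMU@2: {G,T} ∪ {C} = {C,G,T} (union, +1)
DMRU@2: {C,G,T} ∩ {C} = {C} (intersection, +0)
DIMRU@2: {C} ∪ {A} = {A,C} (union, +1)
DIMRUY@2: {A,C} ∪ {T} = {A,C,T} (union, +1)
DM@3: {C} ∪ {T} = {C,T} (union, +1)
DMU@3: {C,T} ∩ {T} = {T} (intersection, +0)
DMRU@3: {T} ∪ {A} = {A,T} (union, +1)
DIMRU@3: {A,T} ∪ {C} = {A,C,T} (union, +1)
DIMRUY@3: {A,C,T} ∩ {C} = {C} (intersection, +0)
DM@4: {T} ∪ {G} = {G,T} (union, +1)
DMU@4: {G,T} ∪ {A} = {A,G,T} (union, +1)
DMRU@4: {A,G,T} ∪ {C} = {A,C,G,T} (union, +1)
DIMRU@4: {A,C,G,T} ∩ {T} = {T} (intersection, +0)
DIMRUY@4: {T} ∪ {C} = {C,T} (union, +1)
DM@5: {T} ∪ {G} = {G,T} (union, +1)
DMU@5: {G,T} ∪ {A} = {A,G,T} (union, +1)
DMRU@5: {A,G,T} ∩ {A} = {A} (intersection, +0)
DIMRU@5: {A} ∪ {T} = {A,T} (union, +1)
DIMRUY@5: {A,T} ∪ {G} = {A,G,T} (union, +1)
DM@6: {T} ∪ {G} = {G,T} (union, +1)
DMU@6: {G,T} ∪ {A} = {A,G,T} (union, +1)
DMRU@6: {A,G,T} ∪ {C} = {A,C,G,T} (union, +1)
DIMRU@6: {A,C,G,T} ∩ {A} = {A} (intersection, +0)
DIMRUY@6: {A} ∪ {C} = {A,C} (union, +1)
per-site changes: [3, 3, 4, 3, 4, 4, 4]; total = 25

25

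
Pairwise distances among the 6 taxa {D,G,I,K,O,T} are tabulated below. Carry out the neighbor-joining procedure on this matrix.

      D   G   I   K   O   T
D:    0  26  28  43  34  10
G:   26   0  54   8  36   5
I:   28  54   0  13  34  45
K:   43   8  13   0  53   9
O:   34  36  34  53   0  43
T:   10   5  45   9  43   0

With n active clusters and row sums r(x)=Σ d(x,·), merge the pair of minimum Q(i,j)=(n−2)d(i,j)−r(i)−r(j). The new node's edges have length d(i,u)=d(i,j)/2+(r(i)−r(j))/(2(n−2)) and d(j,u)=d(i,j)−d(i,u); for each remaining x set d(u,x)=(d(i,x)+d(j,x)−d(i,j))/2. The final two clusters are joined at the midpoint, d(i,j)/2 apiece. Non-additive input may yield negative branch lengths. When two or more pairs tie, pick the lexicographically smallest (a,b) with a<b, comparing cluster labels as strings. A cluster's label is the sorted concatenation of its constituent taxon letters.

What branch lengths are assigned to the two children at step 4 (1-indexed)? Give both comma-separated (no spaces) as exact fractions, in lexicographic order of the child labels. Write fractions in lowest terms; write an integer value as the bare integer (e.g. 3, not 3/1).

15/4,13

iteration 1: select I,K (d=13, Q=-248); attach at lengths (25/2, 1/2); label the merged cluster IK
  updated: d(D,IK)=29, d(G,IK)=49/2, d(IK,O)=37, d(IK,T)=41/2
iteration 2: select G,T (d=5, Q=-155); attach at lengths (14/3, 1/3); label the merged cluster GT
  updated: d(D,GT)=31/2, d(GT,IK)=20, d(GT,O)=37
iteration 3: select D,GT (d=31/2, Q=-120); attach at lengths (37/4, 25/4); label the merged cluster DGT
  updated: d(DGT,IK)=67/4, d(DGT,O)=111/4
iteration 4: select DGT,IK (d=67/4, Q=-163/2); attach at lengths (15/4, 13); label the merged cluster DGIKT
  updated: d(DGIKT,O)=24
iteration 5: select DGIKT,O (d=24); attach at lengths (12, 12); label the merged cluster DGIKOT
final tree: (((D:37/4,(G:14/3,T:1/3):25/4):15/4,(I:25/2,K:1/2):13):12,O:12)
total length: 297/4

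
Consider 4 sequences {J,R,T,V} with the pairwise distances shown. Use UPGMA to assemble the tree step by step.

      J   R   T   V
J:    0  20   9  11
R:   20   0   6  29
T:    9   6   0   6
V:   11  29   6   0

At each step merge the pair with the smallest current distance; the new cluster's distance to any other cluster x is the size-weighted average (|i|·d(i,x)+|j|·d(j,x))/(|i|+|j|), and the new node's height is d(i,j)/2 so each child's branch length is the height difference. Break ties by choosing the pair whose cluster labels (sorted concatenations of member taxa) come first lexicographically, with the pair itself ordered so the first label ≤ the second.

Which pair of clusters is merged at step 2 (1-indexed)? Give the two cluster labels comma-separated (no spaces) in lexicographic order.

J,V

step 1: merge (R,T) at d=6; branch lengths R→3, T→3; new cluster RT
  updated: d(J,RT)=29/2, d(RT,V)=35/2
step 2: merge (J,V) at d=11; branch lengths J→11/2, V→11/2; new cluster JV
  updated: d(JV,RT)=16
step 3: merge (JV,RT) at d=16; branch lengths JV→5/2, RT→5; new cluster JRTV
final tree: ((J:11/2,V:11/2):5/2,(R:3,T:3):5)
total length: 49/2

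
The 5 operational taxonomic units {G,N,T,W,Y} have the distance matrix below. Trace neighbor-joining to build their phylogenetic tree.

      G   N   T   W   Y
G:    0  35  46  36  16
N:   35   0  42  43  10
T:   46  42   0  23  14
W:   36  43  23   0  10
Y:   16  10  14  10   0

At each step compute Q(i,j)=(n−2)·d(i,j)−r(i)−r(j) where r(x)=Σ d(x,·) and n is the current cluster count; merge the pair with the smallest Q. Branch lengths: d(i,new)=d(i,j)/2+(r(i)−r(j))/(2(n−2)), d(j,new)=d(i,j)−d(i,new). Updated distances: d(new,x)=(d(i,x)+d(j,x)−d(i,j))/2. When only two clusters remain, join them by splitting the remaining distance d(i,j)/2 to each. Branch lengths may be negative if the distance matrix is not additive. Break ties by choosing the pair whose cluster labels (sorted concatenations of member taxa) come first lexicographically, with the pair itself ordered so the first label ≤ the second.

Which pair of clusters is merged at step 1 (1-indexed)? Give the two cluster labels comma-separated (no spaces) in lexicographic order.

step 1: merge (T,W) at d=23, Q=-168; branch lengths T→41/3, W→28/3; new cluster TW
  updated: d(G,TW)=59/2, d(N,TW)=31, d(TW,Y)=1/2
step 2: merge (G,N) at d=35, Q=-173/2; branch lengths G→149/8, N→131/8; new cluster GN
  updated: d(GN,TW)=51/4, d(GN,Y)=-9/2
step 3: merge (GN,TW) at d=51/4, Q=-35/4; branch lengths GN→31/8, TW→71/8; new cluster GNTW
  updated: d(GNTW,Y)=-67/8
step 4: merge (GNTW,Y) at d=-67/8; branch lengths GNTW→-67/16, Y→-67/16; new cluster GNTWY
final tree: (((G:149/8,N:131/8):31/8,(T:41/3,W:28/3):71/8):-67/16,Y:-67/16)
total length: 499/8

T,W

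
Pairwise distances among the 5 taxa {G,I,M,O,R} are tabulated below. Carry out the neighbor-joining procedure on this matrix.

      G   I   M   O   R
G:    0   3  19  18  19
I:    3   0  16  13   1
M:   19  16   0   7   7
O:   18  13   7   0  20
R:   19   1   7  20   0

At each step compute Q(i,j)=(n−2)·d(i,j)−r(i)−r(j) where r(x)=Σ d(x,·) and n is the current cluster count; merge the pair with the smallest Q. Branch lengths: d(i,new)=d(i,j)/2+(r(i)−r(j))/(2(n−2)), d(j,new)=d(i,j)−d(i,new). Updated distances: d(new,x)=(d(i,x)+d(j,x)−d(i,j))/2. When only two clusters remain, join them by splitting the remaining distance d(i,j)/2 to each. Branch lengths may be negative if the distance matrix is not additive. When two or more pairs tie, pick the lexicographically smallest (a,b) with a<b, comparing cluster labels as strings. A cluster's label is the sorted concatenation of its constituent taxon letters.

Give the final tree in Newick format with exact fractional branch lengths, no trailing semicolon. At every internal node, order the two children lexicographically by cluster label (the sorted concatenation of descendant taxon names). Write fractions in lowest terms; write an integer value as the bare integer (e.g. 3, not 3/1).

(((G:7,I:-4):5,(M:2,O:5):13/2):7/4,R:7/4)

iteration 1: select M,O (d=7, Q=-86); attach at lengths (2, 5); label the merged cluster MO
  updated: d(G,MO)=15, d(I,MO)=11, d(MO,R)=10
iteration 2: select G,I (d=3, Q=-46); attach at lengths (7, -4); label the merged cluster GI
  updated: d(GI,MO)=23/2, d(GI,R)=17/2
iteration 3: select GI,MO (d=23/2, Q=-30); attach at lengths (5, 13/2); label the merged cluster GIMO
  updated: d(GIMO,R)=7/2
iteration 4: select GIMO,R (d=7/2); attach at lengths (7/4, 7/4); label the merged cluster GIMOR
final tree: (((G:7,I:-4):5,(M:2,O:5):13/2):7/4,R:7/4)
total length: 25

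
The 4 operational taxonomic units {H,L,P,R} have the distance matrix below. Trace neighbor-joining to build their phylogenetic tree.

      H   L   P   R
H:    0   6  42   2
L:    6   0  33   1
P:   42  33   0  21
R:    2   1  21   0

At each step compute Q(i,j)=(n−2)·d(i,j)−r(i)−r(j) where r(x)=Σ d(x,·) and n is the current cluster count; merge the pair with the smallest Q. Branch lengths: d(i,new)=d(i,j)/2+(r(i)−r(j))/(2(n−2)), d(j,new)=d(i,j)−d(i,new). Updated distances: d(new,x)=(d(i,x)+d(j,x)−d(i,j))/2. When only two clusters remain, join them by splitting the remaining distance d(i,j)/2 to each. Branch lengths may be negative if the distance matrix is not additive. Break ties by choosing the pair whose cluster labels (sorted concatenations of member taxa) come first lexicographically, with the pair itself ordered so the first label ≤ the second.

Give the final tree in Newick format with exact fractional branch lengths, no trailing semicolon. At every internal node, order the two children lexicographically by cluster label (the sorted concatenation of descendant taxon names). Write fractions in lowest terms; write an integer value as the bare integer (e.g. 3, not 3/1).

(((H:11/2,L:1/2):6,P:57/2):-15/4,R:-15/4)

step 1: merge (H,L) at d=6, Q=-78; branch lengths H→11/2, L→1/2; new cluster HL
  updated: d(HL,P)=69/2, d(HL,R)=-3/2
step 2: merge (HL,P) at d=69/2, Q=-54; branch lengths HL→6, P→57/2; new cluster HLP
  updated: d(HLP,R)=-15/2
step 3: merge (HLP,R) at d=-15/2; branch lengths HLP→-15/4, R→-15/4; new cluster HLPR
final tree: (((H:11/2,L:1/2):6,P:57/2):-15/4,R:-15/4)
total length: 33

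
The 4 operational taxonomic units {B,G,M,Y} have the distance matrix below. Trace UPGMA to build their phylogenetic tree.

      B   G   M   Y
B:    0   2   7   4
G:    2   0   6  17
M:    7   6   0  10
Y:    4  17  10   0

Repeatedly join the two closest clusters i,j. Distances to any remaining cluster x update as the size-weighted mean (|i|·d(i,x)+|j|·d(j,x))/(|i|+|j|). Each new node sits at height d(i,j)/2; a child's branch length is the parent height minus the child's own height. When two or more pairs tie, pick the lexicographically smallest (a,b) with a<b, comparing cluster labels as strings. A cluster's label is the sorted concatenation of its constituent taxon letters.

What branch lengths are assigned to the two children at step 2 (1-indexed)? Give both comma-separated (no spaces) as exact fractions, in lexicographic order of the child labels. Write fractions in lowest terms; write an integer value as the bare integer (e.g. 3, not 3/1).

9/4,13/4

iteration 1: select B,G (d=2); attach at lengths (1, 1); label the merged cluster BG
  updated: d(BG,M)=13/2, d(BG,Y)=21/2
iteration 2: select BG,M (d=13/2); attach at lengths (9/4, 13/4); label the merged cluster BGM
  updated: d(BGM,Y)=31/3
iteration 3: select BGM,Y (d=31/3); attach at lengths (23/12, 31/6); label the merged cluster BGMY
final tree: (((B:1,G:1):9/4,M:13/4):23/12,Y:31/6)
total length: 175/12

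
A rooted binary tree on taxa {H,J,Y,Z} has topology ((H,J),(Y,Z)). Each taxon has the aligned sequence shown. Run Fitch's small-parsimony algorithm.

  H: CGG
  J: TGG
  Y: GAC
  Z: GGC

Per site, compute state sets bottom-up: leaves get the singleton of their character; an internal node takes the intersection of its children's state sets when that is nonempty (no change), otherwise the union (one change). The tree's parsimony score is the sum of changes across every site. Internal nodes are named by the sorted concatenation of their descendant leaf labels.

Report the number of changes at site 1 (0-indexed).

[col 0] HJ: children H:{C}, J:{T} ∪→ {C,T}; cost 1
[col 0] YZ: children Y:{G}, Z:{G} ∩→ {G}; cost 0
[col 0] HJYZ: children HJ:{C,T}, YZ:{G} ∪→ {C,G,T}; cost 1
[col 1] HJ: children H:{G}, J:{G} ∩→ {G}; cost 0
[col 1] YZ: children Y:{A}, Z:{G} ∪→ {A,G}; cost 1
[col 1] HJYZ: children HJ:{G}, YZ:{A,G} ∩→ {G}; cost 0
[col 2] HJ: children H:{G}, J:{G} ∩→ {G}; cost 0
[col 2] YZ: children Y:{C}, Z:{C} ∩→ {C}; cost 0
[col 2] HJYZ: children HJ:{G}, YZ:{C} ∪→ {C,G}; cost 1
per-site changes: [2, 1, 1]; total = 4

1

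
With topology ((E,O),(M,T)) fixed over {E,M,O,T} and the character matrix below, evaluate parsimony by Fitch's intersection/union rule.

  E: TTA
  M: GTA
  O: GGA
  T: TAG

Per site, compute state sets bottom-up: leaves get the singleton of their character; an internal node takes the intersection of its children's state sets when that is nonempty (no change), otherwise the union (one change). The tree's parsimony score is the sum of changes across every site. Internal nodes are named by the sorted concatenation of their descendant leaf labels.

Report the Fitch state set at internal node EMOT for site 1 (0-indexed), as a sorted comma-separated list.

T

EO@0: {T} ∪ {G} = {G,T} (union, +1)
MT@0: {G} ∪ {T} = {G,T} (union, +1)
EMOT@0: {G,T} ∩ {G,T} = {G,T} (intersection, +0)
EO@1: {T} ∪ {G} = {G,T} (union, +1)
MT@1: {T} ∪ {A} = {A,T} (union, +1)
EMOT@1: {G,T} ∩ {A,T} = {T} (intersection, +0)
EO@2: {A} ∩ {A} = {A} (intersection, +0)
MT@2: {A} ∪ {G} = {A,G} (union, +1)
EMOT@2: {A} ∩ {A,G} = {A} (intersection, +0)
per-site changes: [2, 2, 1]; total = 5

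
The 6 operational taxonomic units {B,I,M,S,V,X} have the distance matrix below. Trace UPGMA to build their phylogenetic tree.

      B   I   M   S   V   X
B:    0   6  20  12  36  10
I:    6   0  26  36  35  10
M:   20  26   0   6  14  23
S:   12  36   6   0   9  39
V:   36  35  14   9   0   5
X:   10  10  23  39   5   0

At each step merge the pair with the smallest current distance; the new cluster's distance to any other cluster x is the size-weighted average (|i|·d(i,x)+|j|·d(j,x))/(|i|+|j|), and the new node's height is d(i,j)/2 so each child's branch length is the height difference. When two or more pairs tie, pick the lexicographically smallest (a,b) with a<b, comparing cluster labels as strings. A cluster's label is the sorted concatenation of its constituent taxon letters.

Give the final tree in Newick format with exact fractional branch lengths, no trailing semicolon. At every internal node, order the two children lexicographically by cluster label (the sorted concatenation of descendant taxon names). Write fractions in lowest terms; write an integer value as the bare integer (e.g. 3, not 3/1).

1. join V+X (d=5) ⇒ VX; edges |V|=5/2, |X|=5/2
  updated: d(B,VX)=23, d(I,VX)=45/2, d(M,VX)=37/2, d(S,VX)=24
2. join B+I (d=6) ⇒ BI; edges |B|=3, |I|=3
  updated: d(BI,M)=23, d(BI,S)=24, d(BI,VX)=91/4
3. join M+S (d=6) ⇒ MS; edges |M|=3, |S|=3
  updated: d(BI,MS)=47/2, d(MS,VX)=85/4
4. join MS+VX (d=85/4) ⇒ MSVX; edges |MS|=61/8, |VX|=65/8
  updated: d(BI,MSVX)=185/8
5. join BI+MSVX (d=185/8) ⇒ BIMSVX; edges |BI|=137/16, |MSVX|=15/16
final tree: ((B:3,I:3):137/16,((M:3,S:3):61/8,(V:5/2,X:5/2):65/8):15/16)
total length: 169/4

((B:3,I:3):137/16,((M:3,S:3):61/8,(V:5/2,X:5/2):65/8):15/16)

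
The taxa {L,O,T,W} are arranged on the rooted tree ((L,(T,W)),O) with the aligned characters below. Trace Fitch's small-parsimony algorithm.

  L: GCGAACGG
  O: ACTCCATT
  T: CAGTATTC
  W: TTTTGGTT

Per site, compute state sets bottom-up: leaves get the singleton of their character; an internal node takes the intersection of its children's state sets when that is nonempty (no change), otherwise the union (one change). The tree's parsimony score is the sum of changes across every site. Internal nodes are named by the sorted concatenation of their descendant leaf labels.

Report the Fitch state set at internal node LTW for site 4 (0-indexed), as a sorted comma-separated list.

[col 0] TW: children T:{C}, W:{T} ∪→ {C,T}; cost 1
[col 0] LTW: children L:{G}, TW:{C,T} ∪→ {C,G,T}; cost 1
[col 0] LOTW: children LTW:{C,G,T}, O:{A} ∪→ {A,C,G,T}; cost 1
[col 1] TW: children T:{A}, W:{T} ∪→ {A,T}; cost 1
[col 1] LTW: children L:{C}, TW:{A,T} ∪→ {A,C,T}; cost 1
[col 1] LOTW: children LTW:{A,C,T}, O:{C} ∩→ {C}; cost 0
[col 2] TW: children T:{G}, W:{T} ∪→ {G,T}; cost 1
[col 2] LTW: children L:{G}, TW:{G,T} ∩→ {G}; cost 0
[col 2] LOTW: children LTW:{G}, O:{T} ∪→ {G,T}; cost 1
[col 3] TW: children T:{T}, W:{T} ∩→ {T}; cost 0
[col 3] LTW: children L:{A}, TW:{T} ∪→ {A,T}; cost 1
[col 3] LOTW: children LTW:{A,T}, O:{C} ∪→ {A,C,T}; cost 1
[col 4] TW: children T:{A}, W:{G} ∪→ {A,G}; cost 1
[col 4] LTW: children L:{A}, TW:{A,G} ∩→ {A}; cost 0
[col 4] LOTW: children LTW:{A}, O:{C} ∪→ {A,C}; cost 1
[col 5] TW: children T:{T}, W:{G} ∪→ {G,T}; cost 1
[col 5] LTW: children L:{C}, TW:{G,T} ∪→ {C,G,T}; cost 1
[col 5] LOTW: children LTW:{C,G,T}, O:{A} ∪→ {A,C,G,T}; cost 1
[col 6] TW: children T:{T}, W:{T} ∩→ {T}; cost 0
[col 6] LTW: children L:{G}, TW:{T} ∪→ {G,T}; cost 1
[col 6] LOTW: children LTW:{G,T}, O:{T} ∩→ {T}; cost 0
[col 7] TW: children T:{C}, W:{T} ∪→ {C,T}; cost 1
[col 7] LTW: children L:{G}, TW:{C,T} ∪→ {C,G,T}; cost 1
[col 7] LOTW: children LTW:{C,G,T}, O:{T} ∩→ {T}; cost 0
per-site changes: [3, 2, 2, 2, 2, 3, 1, 2]; total = 17

A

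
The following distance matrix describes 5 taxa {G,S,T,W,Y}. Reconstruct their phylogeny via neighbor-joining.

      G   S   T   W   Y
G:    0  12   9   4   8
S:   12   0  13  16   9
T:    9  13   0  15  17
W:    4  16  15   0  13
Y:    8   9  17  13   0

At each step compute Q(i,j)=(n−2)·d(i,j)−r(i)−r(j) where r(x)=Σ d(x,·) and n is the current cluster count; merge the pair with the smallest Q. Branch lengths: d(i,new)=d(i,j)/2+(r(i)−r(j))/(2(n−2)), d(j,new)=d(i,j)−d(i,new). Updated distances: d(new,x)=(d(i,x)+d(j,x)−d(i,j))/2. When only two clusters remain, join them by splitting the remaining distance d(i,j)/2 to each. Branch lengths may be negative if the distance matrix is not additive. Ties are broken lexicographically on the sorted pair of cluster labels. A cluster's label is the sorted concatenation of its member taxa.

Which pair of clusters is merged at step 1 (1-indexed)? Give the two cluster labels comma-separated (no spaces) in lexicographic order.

S,Y

1. join S+Y (d=9, Q=-70) ⇒ SY; edges |S|=5, |Y|=4
  updated: d(G,SY)=11/2, d(SY,T)=21/2, d(SY,W)=10
2. join G+W (d=4, Q=-79/2) ⇒ GW; edges |G|=-5/8, |W|=37/8
  updated: d(GW,SY)=23/4, d(GW,T)=10
3. join GW+SY (d=23/4, Q=-105/4) ⇒ GSWY; edges |GW|=21/8, |SY|=25/8
  updated: d(GSWY,T)=59/8
4. join GSWY+T (d=59/8) ⇒ GSTWY; edges |GSWY|=59/16, |T|=59/16
final tree: (((G:-5/8,W:37/8):21/8,(S:5,Y:4):25/8):59/16,T:59/16)
total length: 209/8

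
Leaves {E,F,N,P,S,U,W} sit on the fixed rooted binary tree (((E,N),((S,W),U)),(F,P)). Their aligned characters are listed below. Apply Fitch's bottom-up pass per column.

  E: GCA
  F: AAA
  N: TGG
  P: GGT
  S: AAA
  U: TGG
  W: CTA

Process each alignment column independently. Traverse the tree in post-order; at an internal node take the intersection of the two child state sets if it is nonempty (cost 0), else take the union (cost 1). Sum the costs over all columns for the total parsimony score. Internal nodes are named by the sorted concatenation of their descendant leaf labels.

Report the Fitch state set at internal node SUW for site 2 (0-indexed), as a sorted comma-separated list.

EN@0: {G} ∪ {T} = {G,T} (union, +1)
SW@0: {A} ∪ {C} = {A,C} (union, +1)
SUW@0: {A,C} ∪ {T} = {A,C,T} (union, +1)
ENSUW@0: {G,T} ∩ {A,C,T} = {T} (intersection, +0)
FP@0: {A} ∪ {G} = {A,G} (union, +1)
EFNPSUW@0: {T} ∪ {A,G} = {A,G,T} (union, +1)
EN@1: {C} ∪ {G} = {C,G} (union, +1)
SW@1: {A} ∪ {T} = {A,T} (union, +1)
SUW@1: {A,T} ∪ {G} = {A,G,T} (union, +1)
ENSUW@1: {C,G} ∩ {A,G,T} = {G} (intersection, +0)
FP@1: {A} ∪ {G} = {A,G} (union, +1)
EFNPSUW@1: {G} ∩ {A,G} = {G} (intersection, +0)
EN@2: {A} ∪ {G} = {A,G} (union, +1)
SW@2: {A} ∩ {A} = {A} (intersection, +0)
SUW@2: {A} ∪ {G} = {A,G} (union, +1)
ENSUW@2: {A,G} ∩ {A,G} = {A,G} (intersection, +0)
FP@2: {A} ∪ {T} = {A,T} (union, +1)
EFNPSUW@2: {A,G} ∩ {A,T} = {A} (intersection, +0)
per-site changes: [5, 4, 3]; total = 12

A,G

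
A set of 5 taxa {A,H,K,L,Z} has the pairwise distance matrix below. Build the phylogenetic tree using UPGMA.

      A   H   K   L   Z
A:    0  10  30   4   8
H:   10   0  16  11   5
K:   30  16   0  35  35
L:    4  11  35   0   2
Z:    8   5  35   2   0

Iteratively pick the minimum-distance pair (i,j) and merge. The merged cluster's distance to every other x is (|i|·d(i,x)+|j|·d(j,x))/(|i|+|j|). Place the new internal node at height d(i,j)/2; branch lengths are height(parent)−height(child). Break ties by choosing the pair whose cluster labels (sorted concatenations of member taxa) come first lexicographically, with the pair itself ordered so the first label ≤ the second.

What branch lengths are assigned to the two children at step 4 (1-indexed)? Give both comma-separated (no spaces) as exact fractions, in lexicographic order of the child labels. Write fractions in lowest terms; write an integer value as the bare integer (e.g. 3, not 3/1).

61/6,29/2

step 1: merge (L,Z) at d=2; branch lengths L→1, Z→1; new cluster LZ
  updated: d(A,LZ)=6, d(H,LZ)=8, d(K,LZ)=35
step 2: merge (A,LZ) at d=6; branch lengths A→3, LZ→2; new cluster ALZ
  updated: d(ALZ,H)=26/3, d(ALZ,K)=100/3
step 3: merge (ALZ,H) at d=26/3; branch lengths ALZ→4/3, H→13/3; new cluster AHLZ
  updated: d(AHLZ,K)=29
step 4: merge (AHLZ,K) at d=29; branch lengths AHLZ→61/6, K→29/2; new cluster AHKLZ
final tree: (((A:3,(L:1,Z:1):2):4/3,H:13/3):61/6,K:29/2)
total length: 112/3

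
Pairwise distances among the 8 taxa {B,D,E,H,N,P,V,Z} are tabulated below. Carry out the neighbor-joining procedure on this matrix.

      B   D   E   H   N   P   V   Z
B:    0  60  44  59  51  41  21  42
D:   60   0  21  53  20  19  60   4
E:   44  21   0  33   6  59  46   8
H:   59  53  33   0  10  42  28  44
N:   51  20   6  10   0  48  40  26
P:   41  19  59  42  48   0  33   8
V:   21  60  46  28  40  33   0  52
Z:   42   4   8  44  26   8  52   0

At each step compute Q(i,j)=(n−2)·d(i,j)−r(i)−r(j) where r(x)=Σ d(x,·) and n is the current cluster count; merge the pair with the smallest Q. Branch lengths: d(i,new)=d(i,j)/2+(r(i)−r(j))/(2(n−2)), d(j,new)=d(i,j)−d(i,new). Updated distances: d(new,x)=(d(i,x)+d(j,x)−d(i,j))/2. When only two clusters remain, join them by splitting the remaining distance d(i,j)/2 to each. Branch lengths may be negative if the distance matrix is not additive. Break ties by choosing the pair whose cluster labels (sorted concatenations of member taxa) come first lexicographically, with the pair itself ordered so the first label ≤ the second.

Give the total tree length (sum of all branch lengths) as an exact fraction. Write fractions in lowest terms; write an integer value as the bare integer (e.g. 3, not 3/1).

step 1: merge (B,V) at d=21, Q=-472; branch lengths B→41/3, V→22/3; new cluster BV
  updated: d(BV,D)=99/2, d(BV,E)=69/2, d(BV,H)=33, d(BV,N)=35, d(BV,P)=53/2, d(BV,Z)=73/2
step 2: merge (H,N) at d=10, Q=-310; branch lengths H→12, N→-2; new cluster HN
  updated: d(BV,HN)=29, d(D,HN)=63/2, d(E,HN)=29/2, d(HN,P)=40, d(HN,Z)=30
step 3: merge (E,HN) at d=29/2, Q=-224; branch lengths E→25/4, HN→33/4; new cluster EHN
  updated: d(BV,EHN)=49/2, d(D,EHN)=19, d(EHN,P)=169/4, d(EHN,Z)=47/4
step 4: merge (BV,EHN) at d=49/2, Q=-161; branch lengths BV→113/6, EHN→17/3; new cluster BEHNV
  updated: d(BEHNV,D)=22, d(BEHNV,P)=177/8, d(BEHNV,Z)=95/8
step 5: merge (BEHNV,P) at d=177/8, Q=-487/8; branch lengths BEHNV→409/32, P→299/32; new cluster BEHNPV
  updated: d(BEHNPV,D)=151/16, d(BEHNPV,Z)=-9/8
step 6: merge (BEHNPV,D) at d=151/16, Q=-197/16; branch lengths BEHNPV→69/32, D→233/32; new cluster BDEHNPV
  updated: d(BDEHNPV,Z)=-105/32
step 7: merge (BDEHNPV,Z) at d=-105/32; branch lengths BDEHNPV→-105/64, Z→-105/64; new cluster BDEHNPVZ
final tree: (((((B:41/3,V:22/3):113/6,(E:25/4,(H:12,N:-2):33/4):17/3):409/32,P:299/32):69/32,D:233/32):-105/64,Z:-105/64)
total length: 3145/32

3145/32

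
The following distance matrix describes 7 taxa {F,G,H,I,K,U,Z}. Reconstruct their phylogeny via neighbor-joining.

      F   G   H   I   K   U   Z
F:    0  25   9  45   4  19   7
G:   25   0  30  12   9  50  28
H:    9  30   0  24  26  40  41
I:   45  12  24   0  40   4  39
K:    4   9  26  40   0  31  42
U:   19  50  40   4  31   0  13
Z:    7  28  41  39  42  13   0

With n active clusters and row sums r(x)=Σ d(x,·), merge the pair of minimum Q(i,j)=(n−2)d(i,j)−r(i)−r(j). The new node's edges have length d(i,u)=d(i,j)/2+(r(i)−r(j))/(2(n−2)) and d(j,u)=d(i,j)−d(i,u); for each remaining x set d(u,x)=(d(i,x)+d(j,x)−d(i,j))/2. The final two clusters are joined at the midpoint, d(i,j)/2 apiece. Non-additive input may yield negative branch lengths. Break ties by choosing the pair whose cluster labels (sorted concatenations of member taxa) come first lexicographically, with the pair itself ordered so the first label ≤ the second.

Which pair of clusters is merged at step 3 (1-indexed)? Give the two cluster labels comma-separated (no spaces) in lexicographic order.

1. join I+U (d=4, Q=-301) ⇒ IU; edges |I|=27/10, |U|=13/10
  updated: d(F,IU)=30, d(G,IU)=29, d(H,IU)=30, d(IU,K)=67/2, d(IU,Z)=24
2. join G+K (d=9, Q=-399/2) ⇒ GK; edges |G|=85/16, |K|=59/16
  updated: d(F,GK)=10, d(GK,H)=47/2, d(GK,IU)=107/4, d(GK,Z)=61/2
3. join IU+Z (d=24, Q=-565/4) ⇒ IUZ; edges |IU|=107/8, |Z|=85/8
  updated: d(F,IUZ)=13/2, d(GK,IUZ)=133/8, d(H,IUZ)=47/2
4. join F+H (d=9, Q=-127/2) ⇒ FH; edges |F|=-25/8, |H|=97/8
  updated: d(FH,GK)=49/4, d(FH,IUZ)=21/2
5. join FH+GK (d=49/4, Q=-315/8) ⇒ FGHK; edges |FH|=49/16, |GK|=147/16
  updated: d(FGHK,IUZ)=119/16
6. join FGHK+IUZ (d=119/16) ⇒ FGHIKUZ; edges |FGHK|=119/32, |IUZ|=119/32
final tree: (((F:-25/8,H:97/8):49/16,(G:85/16,K:59/16):147/16):119/32,((I:27/10,U:13/10):107/8,Z:85/8):119/32)
total length: 1051/16

IU,Z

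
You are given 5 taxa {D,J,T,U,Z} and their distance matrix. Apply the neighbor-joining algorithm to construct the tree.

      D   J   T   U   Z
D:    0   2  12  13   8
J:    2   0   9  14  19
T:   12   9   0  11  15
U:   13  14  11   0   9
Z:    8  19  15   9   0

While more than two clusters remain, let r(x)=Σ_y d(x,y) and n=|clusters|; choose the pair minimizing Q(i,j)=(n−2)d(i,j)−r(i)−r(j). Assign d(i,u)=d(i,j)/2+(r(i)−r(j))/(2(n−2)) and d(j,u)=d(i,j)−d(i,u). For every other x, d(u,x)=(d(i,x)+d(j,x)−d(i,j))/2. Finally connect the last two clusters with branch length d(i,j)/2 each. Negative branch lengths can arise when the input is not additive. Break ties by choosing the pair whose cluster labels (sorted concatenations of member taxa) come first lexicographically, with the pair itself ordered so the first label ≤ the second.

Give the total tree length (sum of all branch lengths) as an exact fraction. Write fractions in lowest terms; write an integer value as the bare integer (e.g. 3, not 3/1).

1. join D+J (d=2, Q=-73) ⇒ DJ; edges |D|=-1/2, |J|=5/2
  updated: d(DJ,T)=19/2, d(DJ,U)=25/2, d(DJ,Z)=25/2
2. join DJ+T (d=19/2, Q=-51) ⇒ DJT; edges |DJ|=9/2, |T|=5
  updated: d(DJT,U)=7, d(DJT,Z)=9
3. join DJT+U (d=7, Q=-25) ⇒ DJTU; edges |DJT|=7/2, |U|=7/2
  updated: d(DJTU,Z)=11/2
4. join DJTU+Z (d=11/2) ⇒ DJTUZ; edges |DJTU|=11/4, |Z|=11/4
final tree: ((((D:-1/2,J:5/2):9/2,T:5):7/2,U:7/2):11/4,Z:11/4)
total length: 24

24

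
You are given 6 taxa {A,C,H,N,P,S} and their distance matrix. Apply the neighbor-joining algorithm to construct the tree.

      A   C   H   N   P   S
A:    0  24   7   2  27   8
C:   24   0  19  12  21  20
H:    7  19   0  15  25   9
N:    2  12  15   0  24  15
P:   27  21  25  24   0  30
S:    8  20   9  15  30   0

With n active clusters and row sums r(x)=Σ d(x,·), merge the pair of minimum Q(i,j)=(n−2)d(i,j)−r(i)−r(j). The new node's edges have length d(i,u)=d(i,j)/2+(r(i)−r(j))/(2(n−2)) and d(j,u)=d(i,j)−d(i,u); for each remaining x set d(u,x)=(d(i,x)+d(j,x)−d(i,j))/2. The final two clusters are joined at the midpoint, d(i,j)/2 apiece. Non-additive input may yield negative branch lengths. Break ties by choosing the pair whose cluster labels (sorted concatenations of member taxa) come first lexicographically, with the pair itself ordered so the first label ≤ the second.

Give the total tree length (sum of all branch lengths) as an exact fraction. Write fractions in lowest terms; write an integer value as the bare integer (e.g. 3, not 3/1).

step 1: merge (C,P) at d=21, Q=-139; branch lengths C→53/8, P→115/8; new cluster CP
  updated: d(A,CP)=15, d(CP,H)=23/2, d(CP,N)=15/2, d(CP,S)=29/2
step 2: merge (A,N) at d=2, Q=-131/2; branch lengths A→-1/4, N→9/4; new cluster AN
  updated: d(AN,CP)=41/4, d(AN,H)=10, d(AN,S)=21/2
step 3: merge (AN,CP) at d=41/4, Q=-93/2; branch lengths AN→15/4, CP→13/2; new cluster ACNP
  updated: d(ACNP,H)=45/8, d(ACNP,S)=59/8
step 4: merge (ACNP,H) at d=45/8, Q=-22; branch lengths ACNP→2, H→29/8; new cluster ACHNP
  updated: d(ACHNP,S)=43/8
step 5: merge (ACHNP,S) at d=43/8; branch lengths ACHNP→43/16, S→43/16; new cluster ACHNPS
final tree: ((((A:-1/4,N:9/4):15/4,(C:53/8,P:115/8):13/2):2,H:29/8):43/16,S:43/16)
total length: 177/4

177/4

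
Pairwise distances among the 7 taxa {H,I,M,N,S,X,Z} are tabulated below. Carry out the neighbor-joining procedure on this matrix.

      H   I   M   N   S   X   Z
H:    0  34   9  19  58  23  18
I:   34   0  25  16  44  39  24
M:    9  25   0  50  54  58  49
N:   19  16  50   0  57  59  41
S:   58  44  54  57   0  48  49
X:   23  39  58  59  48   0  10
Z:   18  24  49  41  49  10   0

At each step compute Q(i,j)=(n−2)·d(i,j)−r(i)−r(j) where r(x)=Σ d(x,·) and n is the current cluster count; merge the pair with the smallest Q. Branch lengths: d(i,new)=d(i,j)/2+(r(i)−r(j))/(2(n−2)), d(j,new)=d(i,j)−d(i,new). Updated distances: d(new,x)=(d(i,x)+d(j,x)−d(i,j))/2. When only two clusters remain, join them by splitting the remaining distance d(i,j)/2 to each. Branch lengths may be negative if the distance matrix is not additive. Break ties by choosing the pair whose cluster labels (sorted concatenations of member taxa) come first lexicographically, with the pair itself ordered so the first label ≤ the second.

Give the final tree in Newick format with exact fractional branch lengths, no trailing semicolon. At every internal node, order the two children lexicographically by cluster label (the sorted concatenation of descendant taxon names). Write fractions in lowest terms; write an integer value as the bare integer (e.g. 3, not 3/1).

((((H:-15/8,M:87/8):191/16,(I:23/12,N:169/12):121/16):93/16,S:503/16):193/32,(X:48/5,Z:2/5):193/32)

step 1: merge (X,Z) at d=10, Q=-378; branch lengths X→48/5, Z→2/5; new cluster XZ
  updated: d(H,XZ)=31/2, d(I,XZ)=53/2, d(M,XZ)=97/2, d(N,XZ)=45, d(S,XZ)=87/2
step 2: merge (H,M) at d=9, Q=-286; branch lengths H→-15/8, M→87/8; new cluster HM
  updated: d(HM,I)=25, d(HM,N)=30, d(HM,S)=103/2, d(HM,XZ)=55/2
step 3: merge (I,N) at d=16, Q=-423/2; branch lengths I→23/12, N→169/12; new cluster IN
  updated: d(HM,IN)=39/2, d(IN,S)=85/2, d(IN,XZ)=111/4
step 4: merge (HM,IN) at d=39/2, Q=-597/4; branch lengths HM→191/16, IN→121/16; new cluster HIMN
  updated: d(HIMN,S)=149/4, d(HIMN,XZ)=143/8
step 5: merge (HIMN,S) at d=149/4, Q=-789/8; branch lengths HIMN→93/16, S→503/16; new cluster HIMNS
  updated: d(HIMNS,XZ)=193/16
step 6: merge (HIMNS,XZ) at d=193/16; branch lengths HIMNS→193/32, XZ→193/32; new cluster HIMNSXZ
final tree: ((((H:-15/8,M:87/8):191/16,(I:23/12,N:169/12):121/16):93/16,S:503/16):193/32,(X:48/5,Z:2/5):193/32)
total length: 1661/16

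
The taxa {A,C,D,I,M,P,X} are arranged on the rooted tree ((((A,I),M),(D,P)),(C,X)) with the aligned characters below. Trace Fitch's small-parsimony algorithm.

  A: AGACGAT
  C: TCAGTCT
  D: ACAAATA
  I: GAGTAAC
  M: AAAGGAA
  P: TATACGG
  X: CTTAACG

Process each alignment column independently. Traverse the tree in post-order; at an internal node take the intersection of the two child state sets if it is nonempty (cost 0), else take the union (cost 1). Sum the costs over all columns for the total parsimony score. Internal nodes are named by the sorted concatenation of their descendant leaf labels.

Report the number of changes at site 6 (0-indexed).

5

[col 0] AI: children A:{A}, I:{G} ∪→ {A,G}; cost 1
[col 0] AIM: children AI:{A,G}, M:{A} ∩→ {A}; cost 0
[col 0] DP: children D:{A}, P:{T} ∪→ {A,T}; cost 1
[col 0] ADIMP: children AIM:{A}, DP:{A,T} ∩→ {A}; cost 0
[col 0] CX: children C:{T}, X:{C} ∪→ {C,T}; cost 1
[col 0] ACDIMPX: children ADIMP:{A}, CX:{C,T} ∪→ {A,C,T}; cost 1
[col 1] AI: children A:{G}, I:{A} ∪→ {A,G}; cost 1
[col 1] AIM: children AI:{A,G}, M:{A} ∩→ {A}; cost 0
[col 1] DP: children D:{C}, P:{A} ∪→ {A,C}; cost 1
[col 1] ADIMP: children AIM:{A}, DP:{A,C} ∩→ {A}; cost 0
[col 1] CX: children C:{C}, X:{T} ∪→ {C,T}; cost 1
[col 1] ACDIMPX: children ADIMP:{A}, CX:{C,T} ∪→ {A,C,T}; cost 1
[col 2] AI: children A:{A}, I:{G} ∪→ {A,G}; cost 1
[col 2] AIM: children AI:{A,G}, M:{A} ∩→ {A}; cost 0
[col 2] DP: children D:{A}, P:{T} ∪→ {A,T}; cost 1
[col 2] ADIMP: children AIM:{A}, DP:{A,T} ∩→ {A}; cost 0
[col 2] CX: children C:{A}, X:{T} ∪→ {A,T}; cost 1
[col 2] ACDIMPX: children ADIMP:{A}, CX:{A,T} ∩→ {A}; cost 0
[col 3] AI: children A:{C}, I:{T} ∪→ {C,T}; cost 1
[col 3] AIM: children AI:{C,T}, M:{G} ∪→ {C,G,T}; cost 1
[col 3] DP: children D:{A}, P:{A} ∩→ {A}; cost 0
[col 3] ADIMP: children AIM:{C,G,T}, DP:{A} ∪→ {A,C,G,T}; cost 1
[col 3] CX: children C:{G}, X:{A} ∪→ {A,G}; cost 1
[col 3] ACDIMPX: children ADIMP:{A,C,G,T}, CX:{A,G} ∩→ {A,G}; cost 0
[col 4] AI: children A:{G}, I:{A} ∪→ {A,G}; cost 1
[col 4] AIM: children AI:{A,G}, M:{G} ∩→ {G}; cost 0
[col 4] DP: children D:{A}, P:{C} ∪→ {A,C}; cost 1
[col 4] ADIMP: children AIM:{G}, DP:{A,C} ∪→ {A,C,G}; cost 1
[col 4] CX: children C:{T}, X:{A} ∪→ {A,T}; cost 1
[col 4] ACDIMPX: children ADIMP:{A,C,G}, CX:{A,T} ∩→ {A}; cost 0
[col 5] AI: children A:{A}, I:{A} ∩→ {A}; cost 0
[col 5] AIM: children AI:{A}, M:{A} ∩→ {A}; cost 0
[col 5] DP: children D:{T}, P:{G} ∪→ {G,T}; cost 1
[col 5] ADIMP: children AIM:{A}, DP:{G,T} ∪→ {A,G,T}; cost 1
[col 5] CX: children C:{C}, X:{C} ∩→ {C}; cost 0
[col 5] ACDIMPX: children ADIMP:{A,G,T}, CX:{C} ∪→ {A,C,G,T}; cost 1
[col 6] AI: children A:{T}, I:{C} ∪→ {C,T}; cost 1
[col 6] AIM: children AI:{C,T}, M:{A} ∪→ {A,C,T}; cost 1
[col 6] DP: children D:{A}, P:{G} ∪→ {A,G}; cost 1
[col 6] ADIMP: children AIM:{A,C,T}, DP:{A,G} ∩→ {A}; cost 0
[col 6] CX: children C:{T}, X:{G} ∪→ {G,T}; cost 1
[col 6] ACDIMPX: children ADIMP:{A}, CX:{G,T} ∪→ {A,G,T}; cost 1
per-site changes: [4, 4, 3, 4, 4, 3, 5]; total = 27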